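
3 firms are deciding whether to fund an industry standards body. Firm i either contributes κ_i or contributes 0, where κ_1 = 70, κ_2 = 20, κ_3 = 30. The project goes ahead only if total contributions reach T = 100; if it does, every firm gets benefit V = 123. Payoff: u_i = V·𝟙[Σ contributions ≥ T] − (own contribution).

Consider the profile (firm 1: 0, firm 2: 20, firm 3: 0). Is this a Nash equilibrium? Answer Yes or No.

No

Total = 20 < 100: not provided.
Firm 1 (pledges 0, payoff 0): pledging 70 → total 90, payoff -70. No gain.
Firm 2 (pledges 20, payoff -20): dropping to 0 → total 0, payoff 0. Profitable deviation.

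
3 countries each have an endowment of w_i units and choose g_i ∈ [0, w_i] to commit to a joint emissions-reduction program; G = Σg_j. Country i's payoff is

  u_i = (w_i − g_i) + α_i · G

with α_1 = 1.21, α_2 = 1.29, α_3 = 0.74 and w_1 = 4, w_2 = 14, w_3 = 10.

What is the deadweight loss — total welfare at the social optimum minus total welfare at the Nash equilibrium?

∂u_i/∂g_i = α_i − 1, so country i contributes w_i if α_i > 1, else 0.
α_i > 1 for i ∈ {1, 2}; NE contributions (4, 14, 0), G = 18.
W^NE = Σw_i − G^NE + (Σα_i)·G^NE = 28 + 2.24·18 = 68.32.
Planner: ∂(Σu_j)/∂g_i = Σα_j − 1 = 2.24 > 0, so everyone contributes w_i; G^SO = 28, W^SO = 28 + 2.24·28 = 90.72.
Deadweight loss = 22.4.

22.4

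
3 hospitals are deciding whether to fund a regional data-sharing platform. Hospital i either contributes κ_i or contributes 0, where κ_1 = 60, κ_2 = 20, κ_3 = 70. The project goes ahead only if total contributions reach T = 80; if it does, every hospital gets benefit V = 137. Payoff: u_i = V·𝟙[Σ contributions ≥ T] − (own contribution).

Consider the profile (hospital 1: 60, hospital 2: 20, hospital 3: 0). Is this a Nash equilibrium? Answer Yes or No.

Total = 80 ≥ 80: provided.
Hospital 1 (pledges 60, payoff 77): dropping to 0 → total 20, payoff 0. No gain.
Hospital 2 (pledges 20, payoff 117): dropping to 0 → total 60, payoff 0. No gain.
Hospital 3 (pledges 0, payoff 137): pledging 70 → total 150, payoff 67. No gain.

Yes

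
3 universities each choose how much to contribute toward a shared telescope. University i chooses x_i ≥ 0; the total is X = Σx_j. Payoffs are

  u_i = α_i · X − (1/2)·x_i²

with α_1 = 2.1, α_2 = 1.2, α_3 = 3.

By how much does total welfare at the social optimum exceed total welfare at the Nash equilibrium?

University i's FOC: ∂u_i/∂x_i = α_i − x_i = 0, so x_i* = α_i.
NE contributions = (2.1, 1.2, 3); X = 6.3.
W^NE = (Σα)·X − ½Σα_i² = 6.3² − ½·14.85 = 32.265.
Planner sets x_i = Σα_j = 6.3 for every i, so X^SO = 3·6.3 = 18.9.
W^SO = (Σα)·X^SO − ½·3·(Σα)² = (3/2)·6.3² = 59.535.
Deadweight loss = W^SO − W^NE = 27.27.

27.27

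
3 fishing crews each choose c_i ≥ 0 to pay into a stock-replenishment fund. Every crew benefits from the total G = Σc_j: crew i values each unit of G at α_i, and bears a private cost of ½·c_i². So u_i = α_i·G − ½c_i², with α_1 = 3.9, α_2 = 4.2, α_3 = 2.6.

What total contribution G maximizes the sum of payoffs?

Planner FOC: ∂(Σu_j)/∂c_i = (Σα_j) − c_i = 0, so c_i^SO = Σα_j = 10.7 for every i; G^SO = 32.1.

32.1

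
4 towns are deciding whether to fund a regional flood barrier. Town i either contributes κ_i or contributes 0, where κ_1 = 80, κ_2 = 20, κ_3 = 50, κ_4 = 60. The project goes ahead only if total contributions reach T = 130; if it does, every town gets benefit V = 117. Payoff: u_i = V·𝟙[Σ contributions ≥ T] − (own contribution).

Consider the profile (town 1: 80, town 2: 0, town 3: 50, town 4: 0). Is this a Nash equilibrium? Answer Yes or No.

Yes

Total = 130 ≥ 130: provided.
Town 1 (pledges 80, payoff 37): dropping to 0 → total 50, payoff 0. No gain.
Town 2 (pledges 0, payoff 117): pledging 20 → total 150, payoff 97. No gain.
Town 3 (pledges 50, payoff 67): dropping to 0 → total 80, payoff 0. No gain.
Town 4 (pledges 0, payoff 117): pledging 60 → total 190, payoff 57. No gain.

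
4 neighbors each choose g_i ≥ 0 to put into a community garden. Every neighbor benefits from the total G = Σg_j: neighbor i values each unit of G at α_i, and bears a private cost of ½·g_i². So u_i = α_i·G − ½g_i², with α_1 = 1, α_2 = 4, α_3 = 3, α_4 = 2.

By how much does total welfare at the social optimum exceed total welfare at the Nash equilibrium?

Neighbor i's FOC: ∂u_i/∂g_i = α_i − g_i = 0, so g_i* = α_i.
NE contributions = (1, 4, 3, 2); G = 10.
W^NE = (Σα)·G − ½Σα_i² = 10² − ½·30 = 85.
Planner sets g_i = Σα_j = 10 for every i, so G^SO = 4·10 = 40.
W^SO = (Σα)·G^SO − ½·4·(Σα)² = (4/2)·10² = 200.
Deadweight loss = W^SO − W^NE = 115.

115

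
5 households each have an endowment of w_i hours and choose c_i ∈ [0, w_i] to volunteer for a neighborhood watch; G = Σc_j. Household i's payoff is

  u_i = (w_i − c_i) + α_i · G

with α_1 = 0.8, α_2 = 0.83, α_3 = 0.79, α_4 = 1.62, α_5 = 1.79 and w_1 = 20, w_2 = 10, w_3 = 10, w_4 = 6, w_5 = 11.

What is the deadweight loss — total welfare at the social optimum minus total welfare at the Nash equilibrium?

∂u_i/∂c_i = α_i − 1, so household i contributes w_i if α_i > 1, else 0.
α_i > 1 for i ∈ {4, 5}; NE contributions (0, 0, 0, 6, 11), G = 17.
W^NE = Σw_i − G^NE + (Σα_i)·G^NE = 57 + 4.83·17 = 139.11.
Planner: ∂(Σu_j)/∂c_i = Σα_j − 1 = 4.83 > 0, so everyone contributes w_i; G^SO = 57, W^SO = 57 + 4.83·57 = 332.31.
Deadweight loss = 193.2.

193.2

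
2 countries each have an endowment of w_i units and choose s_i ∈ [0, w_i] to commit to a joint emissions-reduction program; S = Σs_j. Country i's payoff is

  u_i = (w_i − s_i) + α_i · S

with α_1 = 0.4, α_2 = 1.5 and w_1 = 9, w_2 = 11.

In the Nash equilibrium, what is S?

∂u_i/∂s_i = α_i − 1, so country i contributes w_i if α_i > 1, else 0.
α_i > 1 for i ∈ {2}; NE contributions (0, 11), S = 11.

11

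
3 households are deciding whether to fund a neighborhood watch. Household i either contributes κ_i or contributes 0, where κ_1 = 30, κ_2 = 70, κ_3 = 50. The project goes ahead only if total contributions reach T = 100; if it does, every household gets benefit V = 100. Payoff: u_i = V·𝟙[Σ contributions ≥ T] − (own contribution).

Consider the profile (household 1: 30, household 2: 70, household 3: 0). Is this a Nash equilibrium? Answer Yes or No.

Yes

Total = 100 ≥ 100: provided.
Household 1 (pledges 30, payoff 70): dropping to 0 → total 70, payoff 0. No gain.
Household 2 (pledges 70, payoff 30): dropping to 0 → total 30, payoff 0. No gain.
Household 3 (pledges 0, payoff 100): pledging 50 → total 150, payoff 50. No gain.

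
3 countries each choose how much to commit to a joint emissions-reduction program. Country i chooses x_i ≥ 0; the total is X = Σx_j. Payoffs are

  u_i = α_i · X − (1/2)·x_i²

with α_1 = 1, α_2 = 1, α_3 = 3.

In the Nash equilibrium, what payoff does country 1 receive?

4.5

Country i's FOC: ∂u_i/∂x_i = α_i − x_i = 0, so x_i* = α_i.
NE contributions = (1, 1, 3); X = 5.
u_1 = α_1·X − ½·(x_1)² = 1·5 − ½·1² = 4.5.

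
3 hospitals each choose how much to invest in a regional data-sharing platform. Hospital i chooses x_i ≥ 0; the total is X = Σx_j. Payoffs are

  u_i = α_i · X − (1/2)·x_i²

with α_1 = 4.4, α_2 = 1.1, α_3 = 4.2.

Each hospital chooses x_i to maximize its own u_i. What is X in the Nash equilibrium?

9.7

Hospital i's FOC: ∂u_i/∂x_i = α_i − x_i = 0, so x_i* = α_i.
NE contributions = (4.4, 1.1, 4.2); X = 9.7.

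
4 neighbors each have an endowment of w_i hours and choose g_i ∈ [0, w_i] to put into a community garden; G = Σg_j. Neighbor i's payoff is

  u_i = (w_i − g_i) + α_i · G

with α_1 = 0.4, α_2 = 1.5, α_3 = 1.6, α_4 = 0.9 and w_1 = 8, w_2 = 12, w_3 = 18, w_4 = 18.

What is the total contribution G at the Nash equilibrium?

∂u_i/∂g_i = α_i − 1, so neighbor i contributes w_i if α_i > 1, else 0.
α_i > 1 for i ∈ {2, 3}; NE contributions (0, 12, 18, 0), G = 30.

30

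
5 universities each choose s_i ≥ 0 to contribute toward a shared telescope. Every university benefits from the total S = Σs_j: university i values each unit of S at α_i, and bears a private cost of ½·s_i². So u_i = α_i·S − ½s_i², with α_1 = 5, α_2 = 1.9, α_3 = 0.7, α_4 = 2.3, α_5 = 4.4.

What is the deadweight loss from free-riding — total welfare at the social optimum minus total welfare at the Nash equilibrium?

University i's FOC: ∂u_i/∂s_i = α_i − s_i = 0, so s_i* = α_i.
NE contributions = (5, 1.9, 0.7, 2.3, 4.4); S = 14.3.
W^NE = (Σα)·S − ½Σα_i² = 14.3² − ½·53.75 = 177.615.
Planner sets s_i = Σα_j = 14.3 for every i, so S^SO = 5·14.3 = 71.5.
W^SO = (Σα)·S^SO − ½·5·(Σα)² = (5/2)·14.3² = 511.225.
Deadweight loss = W^SO − W^NE = 333.61.

333.61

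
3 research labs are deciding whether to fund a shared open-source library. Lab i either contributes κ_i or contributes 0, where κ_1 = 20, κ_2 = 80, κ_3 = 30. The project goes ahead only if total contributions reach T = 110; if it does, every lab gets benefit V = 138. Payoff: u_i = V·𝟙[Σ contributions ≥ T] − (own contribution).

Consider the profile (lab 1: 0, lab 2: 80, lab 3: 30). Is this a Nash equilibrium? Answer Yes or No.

Total = 110 ≥ 110: provided.
Lab 1 (pledges 0, payoff 138): pledging 20 → total 130, payoff 118. No gain.
Lab 2 (pledges 80, payoff 58): dropping to 0 → total 30, payoff 0. No gain.
Lab 3 (pledges 30, payoff 108): dropping to 0 → total 80, payoff 0. No gain.

Yes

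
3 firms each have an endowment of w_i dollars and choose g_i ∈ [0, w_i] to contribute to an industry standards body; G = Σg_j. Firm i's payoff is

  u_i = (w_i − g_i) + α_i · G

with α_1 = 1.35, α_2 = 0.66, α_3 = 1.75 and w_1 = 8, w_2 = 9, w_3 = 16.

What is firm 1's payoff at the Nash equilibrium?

∂u_i/∂g_i = α_i − 1, so firm i contributes w_i if α_i > 1, else 0.
α_i > 1 for i ∈ {1, 3}; NE contributions (8, 0, 16), G = 24.
u_1 = (8 − 8) + 1.35·24 = 32.4.

32.4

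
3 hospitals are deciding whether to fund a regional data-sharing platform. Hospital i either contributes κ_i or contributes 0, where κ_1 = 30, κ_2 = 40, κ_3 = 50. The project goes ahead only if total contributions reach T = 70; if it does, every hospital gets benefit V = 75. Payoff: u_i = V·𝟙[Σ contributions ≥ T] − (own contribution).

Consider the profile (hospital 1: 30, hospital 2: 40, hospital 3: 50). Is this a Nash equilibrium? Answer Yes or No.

Total = 120 ≥ 70: provided.
Hospital 1 (pledges 30, payoff 45): dropping to 0 → total 90, payoff 75. Profitable deviation.

No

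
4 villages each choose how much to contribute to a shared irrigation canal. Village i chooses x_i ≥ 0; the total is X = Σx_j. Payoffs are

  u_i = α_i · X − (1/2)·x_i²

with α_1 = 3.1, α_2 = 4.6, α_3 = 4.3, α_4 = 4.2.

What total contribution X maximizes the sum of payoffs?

64.8

Planner FOC: ∂(Σu_j)/∂x_i = (Σα_j) − x_i = 0, so x_i^SO = Σα_j = 16.2 for every i; X^SO = 64.8.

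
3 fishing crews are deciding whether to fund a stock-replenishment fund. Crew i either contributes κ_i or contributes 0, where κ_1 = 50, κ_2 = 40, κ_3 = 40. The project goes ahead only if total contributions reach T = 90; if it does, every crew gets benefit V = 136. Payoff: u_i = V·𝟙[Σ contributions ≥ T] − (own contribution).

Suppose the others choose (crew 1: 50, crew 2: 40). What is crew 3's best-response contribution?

Others' total = 90 ≥ 90; contributing adds cost 40 for no extra benefit.
Best response: 0.

0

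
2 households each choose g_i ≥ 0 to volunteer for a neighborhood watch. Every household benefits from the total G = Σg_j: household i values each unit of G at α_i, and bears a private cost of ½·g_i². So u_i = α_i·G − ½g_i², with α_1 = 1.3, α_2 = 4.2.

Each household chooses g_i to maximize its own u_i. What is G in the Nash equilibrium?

5.5

Household i's FOC: ∂u_i/∂g_i = α_i − g_i = 0, so g_i* = α_i.
NE contributions = (1.3, 4.2); G = 5.5.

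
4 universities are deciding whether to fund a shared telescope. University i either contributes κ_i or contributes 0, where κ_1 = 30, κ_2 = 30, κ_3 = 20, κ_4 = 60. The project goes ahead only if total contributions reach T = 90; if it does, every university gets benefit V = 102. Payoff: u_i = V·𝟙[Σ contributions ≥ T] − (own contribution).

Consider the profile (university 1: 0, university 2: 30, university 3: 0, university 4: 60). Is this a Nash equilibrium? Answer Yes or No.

Total = 90 ≥ 90: provided.
University 1 (pledges 0, payoff 102): pledging 30 → total 120, payoff 72. No gain.
University 2 (pledges 30, payoff 72): dropping to 0 → total 60, payoff 0. No gain.
University 3 (pledges 0, payoff 102): pledging 20 → total 110, payoff 82. No gain.
University 4 (pledges 60, payoff 42): dropping to 0 → total 30, payoff 0. No gain.

Yes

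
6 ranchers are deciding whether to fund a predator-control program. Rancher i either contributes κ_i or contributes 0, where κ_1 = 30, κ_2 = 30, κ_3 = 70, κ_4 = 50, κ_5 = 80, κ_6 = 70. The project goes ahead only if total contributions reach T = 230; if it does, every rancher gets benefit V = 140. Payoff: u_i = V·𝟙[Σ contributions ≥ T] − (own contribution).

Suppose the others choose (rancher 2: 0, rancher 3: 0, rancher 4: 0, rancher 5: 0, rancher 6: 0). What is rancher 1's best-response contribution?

Others' total = 0. Even contributing 30 gives 30 < 230: no benefit either way.
Best response: 0.

0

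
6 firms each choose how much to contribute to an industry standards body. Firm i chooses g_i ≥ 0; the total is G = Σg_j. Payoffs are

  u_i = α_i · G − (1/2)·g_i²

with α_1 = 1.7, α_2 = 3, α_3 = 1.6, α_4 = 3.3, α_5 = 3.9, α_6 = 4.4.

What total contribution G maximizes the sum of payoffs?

107.4

Planner FOC: ∂(Σu_j)/∂g_i = (Σα_j) − g_i = 0, so g_i^SO = Σα_j = 17.9 for every i; G^SO = 107.4.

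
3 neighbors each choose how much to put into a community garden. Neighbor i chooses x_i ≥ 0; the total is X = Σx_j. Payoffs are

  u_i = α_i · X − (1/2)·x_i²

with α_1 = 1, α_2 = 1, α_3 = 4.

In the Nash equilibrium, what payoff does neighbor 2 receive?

Neighbor i's FOC: ∂u_i/∂x_i = α_i − x_i = 0, so x_i* = α_i.
NE contributions = (1, 1, 4); X = 6.
u_2 = α_2·X − ½·(x_2)² = 1·6 − ½·1² = 5.5.

5.5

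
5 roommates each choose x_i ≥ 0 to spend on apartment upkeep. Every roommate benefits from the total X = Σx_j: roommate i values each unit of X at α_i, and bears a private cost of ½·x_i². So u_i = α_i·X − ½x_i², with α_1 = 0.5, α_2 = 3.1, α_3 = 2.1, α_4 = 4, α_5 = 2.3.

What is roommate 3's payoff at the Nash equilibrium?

Roommate i's FOC: ∂u_i/∂x_i = α_i − x_i = 0, so x_i* = α_i.
NE contributions = (0.5, 3.1, 2.1, 4, 2.3); X = 12.
u_3 = α_3·X − ½·(x_3)² = 2.1·12 − ½·2.1² = 22.995.

22.995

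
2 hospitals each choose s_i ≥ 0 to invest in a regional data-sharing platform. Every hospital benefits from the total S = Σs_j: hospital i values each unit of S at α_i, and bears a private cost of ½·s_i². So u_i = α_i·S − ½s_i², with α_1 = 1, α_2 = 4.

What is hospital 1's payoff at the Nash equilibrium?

Hospital i's FOC: ∂u_i/∂s_i = α_i − s_i = 0, so s_i* = α_i.
NE contributions = (1, 4); S = 5.
u_1 = α_1·S − ½·(s_1)² = 1·5 − ½·1² = 4.5.

4.5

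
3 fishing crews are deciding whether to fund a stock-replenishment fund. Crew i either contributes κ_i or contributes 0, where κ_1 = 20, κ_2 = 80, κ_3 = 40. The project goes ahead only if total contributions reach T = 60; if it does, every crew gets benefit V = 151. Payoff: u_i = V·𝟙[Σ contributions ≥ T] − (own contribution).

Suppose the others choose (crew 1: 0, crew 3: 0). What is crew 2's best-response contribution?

Others' total = 0. Contributing 80 brings total to 80 ≥ 60: gain V − κ_2 = 71.
Best response: 80.

80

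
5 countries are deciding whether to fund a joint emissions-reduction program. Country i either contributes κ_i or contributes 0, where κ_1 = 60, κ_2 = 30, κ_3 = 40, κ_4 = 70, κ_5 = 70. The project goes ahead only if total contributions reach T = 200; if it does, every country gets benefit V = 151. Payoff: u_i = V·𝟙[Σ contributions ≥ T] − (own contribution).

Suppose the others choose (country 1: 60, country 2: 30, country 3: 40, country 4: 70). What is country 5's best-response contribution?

Others' total = 200 ≥ 200; contributing adds cost 70 for no extra benefit.
Best response: 0.

0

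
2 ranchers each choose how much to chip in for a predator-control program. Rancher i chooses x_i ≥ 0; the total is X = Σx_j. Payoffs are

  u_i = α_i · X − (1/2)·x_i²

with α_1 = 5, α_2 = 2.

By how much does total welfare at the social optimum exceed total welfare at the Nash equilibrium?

14.5

Rancher i's FOC: ∂u_i/∂x_i = α_i − x_i = 0, so x_i* = α_i.
NE contributions = (5, 2); X = 7.
W^NE = (Σα)·X − ½Σα_i² = 7² − ½·29 = 34.5.
Planner sets x_i = Σα_j = 7 for every i, so X^SO = 2·7 = 14.
W^SO = (Σα)·X^SO − ½·2·(Σα)² = (2/2)·7² = 49.
Deadweight loss = W^SO − W^NE = 14.5.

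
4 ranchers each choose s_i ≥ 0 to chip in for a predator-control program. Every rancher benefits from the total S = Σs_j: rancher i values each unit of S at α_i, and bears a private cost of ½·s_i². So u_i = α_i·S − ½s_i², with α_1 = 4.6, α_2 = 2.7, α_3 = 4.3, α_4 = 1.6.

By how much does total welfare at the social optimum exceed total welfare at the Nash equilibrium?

Rancher i's FOC: ∂u_i/∂s_i = α_i − s_i = 0, so s_i* = α_i.
NE contributions = (4.6, 2.7, 4.3, 1.6); S = 13.2.
W^NE = (Σα)·S − ½Σα_i² = 13.2² − ½·49.5 = 149.49.
Planner sets s_i = Σα_j = 13.2 for every i, so S^SO = 4·13.2 = 52.8.
W^SO = (Σα)·S^SO − ½·4·(Σα)² = (4/2)·13.2² = 348.48.
Deadweight loss = W^SO − W^NE = 198.99.

198.99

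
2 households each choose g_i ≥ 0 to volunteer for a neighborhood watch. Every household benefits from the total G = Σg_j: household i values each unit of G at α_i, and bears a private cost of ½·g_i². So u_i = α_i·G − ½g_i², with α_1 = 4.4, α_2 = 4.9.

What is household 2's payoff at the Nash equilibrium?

Household i's FOC: ∂u_i/∂g_i = α_i − g_i = 0, so g_i* = α_i.
NE contributions = (4.4, 4.9); G = 9.3.
u_2 = α_2·G − ½·(g_2)² = 4.9·9.3 − ½·4.9² = 33.565.

33.565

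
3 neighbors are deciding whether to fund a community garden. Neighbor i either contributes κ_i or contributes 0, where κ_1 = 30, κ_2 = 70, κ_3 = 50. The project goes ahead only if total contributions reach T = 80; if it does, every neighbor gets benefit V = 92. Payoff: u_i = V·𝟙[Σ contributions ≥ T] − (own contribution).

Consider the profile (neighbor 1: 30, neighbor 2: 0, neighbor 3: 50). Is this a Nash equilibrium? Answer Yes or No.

Yes

Total = 80 ≥ 80: provided.
Neighbor 1 (pledges 30, payoff 62): dropping to 0 → total 50, payoff 0. No gain.
Neighbor 2 (pledges 0, payoff 92): pledging 70 → total 150, payoff 22. No gain.
Neighbor 3 (pledges 50, payoff 42): dropping to 0 → total 30, payoff 0. No gain.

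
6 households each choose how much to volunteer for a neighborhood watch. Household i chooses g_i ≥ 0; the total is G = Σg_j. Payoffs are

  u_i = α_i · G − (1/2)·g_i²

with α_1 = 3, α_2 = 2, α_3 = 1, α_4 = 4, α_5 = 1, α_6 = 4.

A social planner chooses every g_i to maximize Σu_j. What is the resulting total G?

Planner FOC: ∂(Σu_j)/∂g_i = (Σα_j) − g_i = 0, so g_i^SO = Σα_j = 15 for every i; G^SO = 90.

90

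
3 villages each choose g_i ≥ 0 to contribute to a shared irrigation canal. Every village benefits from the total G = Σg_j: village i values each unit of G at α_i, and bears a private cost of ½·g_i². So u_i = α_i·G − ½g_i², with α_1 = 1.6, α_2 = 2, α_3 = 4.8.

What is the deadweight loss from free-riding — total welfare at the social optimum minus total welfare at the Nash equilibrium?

Village i's FOC: ∂u_i/∂g_i = α_i − g_i = 0, so g_i* = α_i.
NE contributions = (1.6, 2, 4.8); G = 8.4.
W^NE = (Σα)·G − ½Σα_i² = 8.4² − ½·29.6 = 55.76.
Planner sets g_i = Σα_j = 8.4 for every i, so G^SO = 3·8.4 = 25.2.
W^SO = (Σα)·G^SO − ½·3·(Σα)² = (3/2)·8.4² = 105.84.
Deadweight loss = W^SO − W^NE = 50.08.

50.08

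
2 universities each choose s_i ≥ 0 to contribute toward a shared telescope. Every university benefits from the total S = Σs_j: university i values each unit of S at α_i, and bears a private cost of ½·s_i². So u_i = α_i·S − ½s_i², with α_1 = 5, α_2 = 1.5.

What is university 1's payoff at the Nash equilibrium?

20

University i's FOC: ∂u_i/∂s_i = α_i − s_i = 0, so s_i* = α_i.
NE contributions = (5, 1.5); S = 6.5.
u_1 = α_1·S − ½·(s_1)² = 5·6.5 − ½·5² = 20.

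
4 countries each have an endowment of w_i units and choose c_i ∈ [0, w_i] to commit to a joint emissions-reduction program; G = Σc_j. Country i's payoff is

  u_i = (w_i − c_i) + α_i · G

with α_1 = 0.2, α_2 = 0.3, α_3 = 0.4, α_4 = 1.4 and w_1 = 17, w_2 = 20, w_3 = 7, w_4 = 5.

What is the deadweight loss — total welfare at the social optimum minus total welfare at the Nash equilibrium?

∂u_i/∂c_i = α_i − 1, so country i contributes w_i if α_i > 1, else 0.
α_i > 1 for i ∈ {4}; NE contributions (0, 0, 0, 5), G = 5.
W^NE = Σw_i − G^NE + (Σα_i)·G^NE = 49 + 1.3·5 = 55.5.
Planner: ∂(Σu_j)/∂c_i = Σα_j − 1 = 1.3 > 0, so everyone contributes w_i; G^SO = 49, W^SO = 49 + 1.3·49 = 112.7.
Deadweight loss = 57.2.

57.2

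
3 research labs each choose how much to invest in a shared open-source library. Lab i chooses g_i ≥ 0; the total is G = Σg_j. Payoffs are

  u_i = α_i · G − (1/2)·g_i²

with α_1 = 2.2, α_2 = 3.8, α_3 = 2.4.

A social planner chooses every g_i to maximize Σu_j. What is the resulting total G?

25.2

Planner FOC: ∂(Σu_j)/∂g_i = (Σα_j) − g_i = 0, so g_i^SO = Σα_j = 8.4 for every i; G^SO = 25.2.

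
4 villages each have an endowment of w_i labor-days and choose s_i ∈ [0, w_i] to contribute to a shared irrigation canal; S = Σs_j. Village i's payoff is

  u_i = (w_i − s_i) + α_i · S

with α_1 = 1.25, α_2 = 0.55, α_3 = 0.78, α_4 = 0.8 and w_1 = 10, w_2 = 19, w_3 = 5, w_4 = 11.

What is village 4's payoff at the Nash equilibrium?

19

∂u_i/∂s_i = α_i − 1, so village i contributes w_i if α_i > 1, else 0.
α_i > 1 for i ∈ {1}; NE contributions (10, 0, 0, 0), S = 10.
u_4 = (11 − 0) + 0.8·10 = 19.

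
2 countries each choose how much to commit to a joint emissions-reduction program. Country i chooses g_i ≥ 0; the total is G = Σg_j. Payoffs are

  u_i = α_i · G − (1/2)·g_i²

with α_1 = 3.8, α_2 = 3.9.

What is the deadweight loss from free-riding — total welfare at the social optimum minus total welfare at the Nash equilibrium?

14.825

Country i's FOC: ∂u_i/∂g_i = α_i − g_i = 0, so g_i* = α_i.
NE contributions = (3.8, 3.9); G = 7.7.
W^NE = (Σα)·G − ½Σα_i² = 7.7² − ½·29.65 = 44.465.
Planner sets g_i = Σα_j = 7.7 for every i, so G^SO = 2·7.7 = 15.4.
W^SO = (Σα)·G^SO − ½·2·(Σα)² = (2/2)·7.7² = 59.29.
Deadweight loss = W^SO − W^NE = 14.825.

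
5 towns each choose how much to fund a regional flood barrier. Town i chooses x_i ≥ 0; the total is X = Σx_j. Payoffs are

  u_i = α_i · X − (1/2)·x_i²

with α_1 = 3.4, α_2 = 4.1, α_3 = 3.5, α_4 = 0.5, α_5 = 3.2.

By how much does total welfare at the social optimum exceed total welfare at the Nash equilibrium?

349.69

Town i's FOC: ∂u_i/∂x_i = α_i − x_i = 0, so x_i* = α_i.
NE contributions = (3.4, 4.1, 3.5, 0.5, 3.2); X = 14.7.
W^NE = (Σα)·X − ½Σα_i² = 14.7² − ½·51.11 = 190.535.
Planner sets x_i = Σα_j = 14.7 for every i, so X^SO = 5·14.7 = 73.5.
W^SO = (Σα)·X^SO − ½·5·(Σα)² = (5/2)·14.7² = 540.225.
Deadweight loss = W^SO − W^NE = 349.69.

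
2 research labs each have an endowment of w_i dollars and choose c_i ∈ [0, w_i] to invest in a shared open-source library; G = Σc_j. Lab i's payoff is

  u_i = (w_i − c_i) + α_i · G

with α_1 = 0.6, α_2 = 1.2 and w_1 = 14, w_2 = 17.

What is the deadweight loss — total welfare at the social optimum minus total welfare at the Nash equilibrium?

∂u_i/∂c_i = α_i − 1, so lab i contributes w_i if α_i > 1, else 0.
α_i > 1 for i ∈ {2}; NE contributions (0, 17), G = 17.
W^NE = Σw_i − G^NE + (Σα_i)·G^NE = 31 + 0.8·17 = 44.6.
Planner: ∂(Σu_j)/∂c_i = Σα_j − 1 = 0.8 > 0, so everyone contributes w_i; G^SO = 31, W^SO = 31 + 0.8·31 = 55.8.
Deadweight loss = 11.2.

11.2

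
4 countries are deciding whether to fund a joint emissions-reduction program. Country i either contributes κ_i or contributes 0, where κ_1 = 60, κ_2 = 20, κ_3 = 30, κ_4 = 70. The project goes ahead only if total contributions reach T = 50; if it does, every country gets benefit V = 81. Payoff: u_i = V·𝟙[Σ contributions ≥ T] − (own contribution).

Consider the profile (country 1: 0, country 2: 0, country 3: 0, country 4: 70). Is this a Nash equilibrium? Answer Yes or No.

Yes

Total = 70 ≥ 50: provided.
Country 1 (pledges 0, payoff 81): pledging 60 → total 130, payoff 21. No gain.
Country 2 (pledges 0, payoff 81): pledging 20 → total 90, payoff 61. No gain.
Country 3 (pledges 0, payoff 81): pledging 30 → total 100, payoff 51. No gain.
Country 4 (pledges 70, payoff 11): dropping to 0 → total 0, payoff 0. No gain.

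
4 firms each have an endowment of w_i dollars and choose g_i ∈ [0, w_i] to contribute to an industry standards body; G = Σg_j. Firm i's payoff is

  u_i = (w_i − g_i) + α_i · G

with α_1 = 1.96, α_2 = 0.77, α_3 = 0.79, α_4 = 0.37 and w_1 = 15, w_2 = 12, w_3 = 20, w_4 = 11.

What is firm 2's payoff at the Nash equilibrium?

23.55

∂u_i/∂g_i = α_i − 1, so firm i contributes w_i if α_i > 1, else 0.
α_i > 1 for i ∈ {1}; NE contributions (15, 0, 0, 0), G = 15.
u_2 = (12 − 0) + 0.77·15 = 23.55.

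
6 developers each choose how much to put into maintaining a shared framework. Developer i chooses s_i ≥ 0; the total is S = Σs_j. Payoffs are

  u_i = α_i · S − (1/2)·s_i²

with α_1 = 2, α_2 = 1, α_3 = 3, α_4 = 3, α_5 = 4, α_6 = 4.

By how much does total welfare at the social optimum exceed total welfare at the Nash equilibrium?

605.5

Developer i's FOC: ∂u_i/∂s_i = α_i − s_i = 0, so s_i* = α_i.
NE contributions = (2, 1, 3, 3, 4, 4); S = 17.
W^NE = (Σα)·S − ½Σα_i² = 17² − ½·55 = 261.5.
Planner sets s_i = Σα_j = 17 for every i, so S^SO = 6·17 = 102.
W^SO = (Σα)·S^SO − ½·6·(Σα)² = (6/2)·17² = 867.
Deadweight loss = W^SO − W^NE = 605.5.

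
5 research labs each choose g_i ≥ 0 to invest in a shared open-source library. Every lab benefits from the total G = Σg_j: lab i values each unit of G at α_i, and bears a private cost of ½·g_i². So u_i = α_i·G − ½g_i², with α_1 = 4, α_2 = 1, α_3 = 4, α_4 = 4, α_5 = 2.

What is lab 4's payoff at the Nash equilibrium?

Lab i's FOC: ∂u_i/∂g_i = α_i − g_i = 0, so g_i* = α_i.
NE contributions = (4, 1, 4, 4, 2); G = 15.
u_4 = α_4·G − ½·(g_4)² = 4·15 − ½·4² = 52.

52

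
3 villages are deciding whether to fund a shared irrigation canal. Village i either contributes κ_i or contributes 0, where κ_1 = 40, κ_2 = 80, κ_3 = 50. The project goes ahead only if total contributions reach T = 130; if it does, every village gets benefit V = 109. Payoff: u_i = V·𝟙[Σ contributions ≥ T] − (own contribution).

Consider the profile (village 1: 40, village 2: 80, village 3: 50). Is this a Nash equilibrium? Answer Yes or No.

No

Total = 170 ≥ 130: provided.
Village 1 (pledges 40, payoff 69): dropping to 0 → total 130, payoff 109. Profitable deviation.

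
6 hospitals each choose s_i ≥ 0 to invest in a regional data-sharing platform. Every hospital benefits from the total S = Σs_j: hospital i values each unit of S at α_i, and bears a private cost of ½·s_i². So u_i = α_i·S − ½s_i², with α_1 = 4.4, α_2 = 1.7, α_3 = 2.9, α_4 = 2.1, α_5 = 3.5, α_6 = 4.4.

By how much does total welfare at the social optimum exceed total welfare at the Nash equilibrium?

Hospital i's FOC: ∂u_i/∂s_i = α_i − s_i = 0, so s_i* = α_i.
NE contributions = (4.4, 1.7, 2.9, 2.1, 3.5, 4.4); S = 19.
W^NE = (Σα)·S − ½Σα_i² = 19² − ½·66.68 = 327.66.
Planner sets s_i = Σα_j = 19 for every i, so S^SO = 6·19 = 114.
W^SO = (Σα)·S^SO − ½·6·(Σα)² = (6/2)·19² = 1083.
Deadweight loss = W^SO − W^NE = 755.34.

755.34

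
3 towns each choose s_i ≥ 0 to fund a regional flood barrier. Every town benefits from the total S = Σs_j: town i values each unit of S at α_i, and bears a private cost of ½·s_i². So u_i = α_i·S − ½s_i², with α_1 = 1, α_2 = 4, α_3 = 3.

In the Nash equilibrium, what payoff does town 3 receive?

19.5

Town i's FOC: ∂u_i/∂s_i = α_i − s_i = 0, so s_i* = α_i.
NE contributions = (1, 4, 3); S = 8.
u_3 = α_3·S − ½·(s_3)² = 3·8 − ½·3² = 19.5.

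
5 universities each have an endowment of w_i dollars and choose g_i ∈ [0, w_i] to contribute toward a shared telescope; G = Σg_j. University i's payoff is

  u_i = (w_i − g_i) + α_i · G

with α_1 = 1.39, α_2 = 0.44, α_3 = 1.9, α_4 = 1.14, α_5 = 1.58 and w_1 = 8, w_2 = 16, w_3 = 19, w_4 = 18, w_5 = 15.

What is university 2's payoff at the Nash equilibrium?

∂u_i/∂g_i = α_i − 1, so university i contributes w_i if α_i > 1, else 0.
α_i > 1 for i ∈ {1, 3, 4, 5}; NE contributions (8, 0, 19, 18, 15), G = 60.
u_2 = (16 − 0) + 0.44·60 = 42.4.

42.4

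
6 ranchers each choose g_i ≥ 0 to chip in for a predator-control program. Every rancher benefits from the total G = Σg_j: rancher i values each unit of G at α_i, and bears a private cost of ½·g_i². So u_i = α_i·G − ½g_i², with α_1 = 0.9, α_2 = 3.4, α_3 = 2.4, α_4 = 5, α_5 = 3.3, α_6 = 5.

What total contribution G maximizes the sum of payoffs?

120

Planner FOC: ∂(Σu_j)/∂g_i = (Σα_j) − g_i = 0, so g_i^SO = Σα_j = 20 for every i; G^SO = 120.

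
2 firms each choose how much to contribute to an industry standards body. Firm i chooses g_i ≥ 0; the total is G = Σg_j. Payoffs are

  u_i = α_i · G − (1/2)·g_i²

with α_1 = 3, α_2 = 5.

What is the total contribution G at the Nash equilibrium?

Firm i's FOC: ∂u_i/∂g_i = α_i − g_i = 0, so g_i* = α_i.
NE contributions = (3, 5); G = 8.

8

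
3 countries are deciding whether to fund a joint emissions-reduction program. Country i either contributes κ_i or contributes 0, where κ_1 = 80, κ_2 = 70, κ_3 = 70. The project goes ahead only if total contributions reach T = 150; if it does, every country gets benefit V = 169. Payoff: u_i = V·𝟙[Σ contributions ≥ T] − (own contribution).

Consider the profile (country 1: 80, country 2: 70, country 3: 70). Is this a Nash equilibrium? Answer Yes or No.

No

Total = 220 ≥ 150: provided.
Country 1 (pledges 80, payoff 89): dropping to 0 → total 140, payoff 0. No gain.
Country 2 (pledges 70, payoff 99): dropping to 0 → total 150, payoff 169. Profitable deviation.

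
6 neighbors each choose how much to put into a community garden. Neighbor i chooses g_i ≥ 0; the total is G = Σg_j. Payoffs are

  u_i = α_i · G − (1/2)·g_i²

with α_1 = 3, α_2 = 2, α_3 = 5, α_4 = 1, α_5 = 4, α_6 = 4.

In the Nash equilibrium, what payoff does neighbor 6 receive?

Neighbor i's FOC: ∂u_i/∂g_i = α_i − g_i = 0, so g_i* = α_i.
NE contributions = (3, 2, 5, 1, 4, 4); G = 19.
u_6 = α_6·G − ½·(g_6)² = 4·19 − ½·4² = 68.

68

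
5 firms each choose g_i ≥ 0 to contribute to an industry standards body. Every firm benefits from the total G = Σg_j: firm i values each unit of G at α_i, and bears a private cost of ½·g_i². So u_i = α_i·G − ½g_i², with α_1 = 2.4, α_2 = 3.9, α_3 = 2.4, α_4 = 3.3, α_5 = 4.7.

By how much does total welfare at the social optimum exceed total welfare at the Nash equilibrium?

Firm i's FOC: ∂u_i/∂g_i = α_i − g_i = 0, so g_i* = α_i.
NE contributions = (2.4, 3.9, 2.4, 3.3, 4.7); G = 16.7.
W^NE = (Σα)·G − ½Σα_i² = 16.7² − ½·59.71 = 249.035.
Planner sets g_i = Σα_j = 16.7 for every i, so G^SO = 5·16.7 = 83.5.
W^SO = (Σα)·G^SO − ½·5·(Σα)² = (5/2)·16.7² = 697.225.
Deadweight loss = W^SO − W^NE = 448.19.

448.19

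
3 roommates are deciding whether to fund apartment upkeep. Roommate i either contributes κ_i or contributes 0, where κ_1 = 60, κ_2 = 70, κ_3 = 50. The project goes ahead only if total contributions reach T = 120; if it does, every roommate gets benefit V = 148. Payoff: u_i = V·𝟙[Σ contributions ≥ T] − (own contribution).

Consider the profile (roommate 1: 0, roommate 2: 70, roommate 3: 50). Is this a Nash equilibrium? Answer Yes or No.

Yes

Total = 120 ≥ 120: provided.
Roommate 1 (pledges 0, payoff 148): pledging 60 → total 180, payoff 88. No gain.
Roommate 2 (pledges 70, payoff 78): dropping to 0 → total 50, payoff 0. No gain.
Roommate 3 (pledges 50, payoff 98): dropping to 0 → total 70, payoff 0. No gain.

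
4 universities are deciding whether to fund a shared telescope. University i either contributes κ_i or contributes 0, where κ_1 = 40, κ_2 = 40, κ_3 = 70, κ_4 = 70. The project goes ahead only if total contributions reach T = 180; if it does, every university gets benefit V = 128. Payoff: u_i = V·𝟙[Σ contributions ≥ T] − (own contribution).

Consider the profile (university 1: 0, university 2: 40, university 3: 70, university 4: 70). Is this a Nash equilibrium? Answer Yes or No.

Yes

Total = 180 ≥ 180: provided.
University 1 (pledges 0, payoff 128): pledging 40 → total 220, payoff 88. No gain.
University 2 (pledges 40, payoff 88): dropping to 0 → total 140, payoff 0. No gain.
University 3 (pledges 70, payoff 58): dropping to 0 → total 110, payoff 0. No gain.
University 4 (pledges 70, payoff 58): dropping to 0 → total 110, payoff 0. No gain.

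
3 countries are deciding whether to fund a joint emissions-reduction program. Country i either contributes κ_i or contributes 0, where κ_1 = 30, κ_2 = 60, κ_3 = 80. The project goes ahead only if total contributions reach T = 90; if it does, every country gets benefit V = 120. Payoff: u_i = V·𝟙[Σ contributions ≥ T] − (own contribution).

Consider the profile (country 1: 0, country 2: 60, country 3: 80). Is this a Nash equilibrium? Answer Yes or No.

Yes

Total = 140 ≥ 90: provided.
Country 1 (pledges 0, payoff 120): pledging 30 → total 170, payoff 90. No gain.
Country 2 (pledges 60, payoff 60): dropping to 0 → total 80, payoff 0. No gain.
Country 3 (pledges 80, payoff 40): dropping to 0 → total 60, payoff 0. No gain.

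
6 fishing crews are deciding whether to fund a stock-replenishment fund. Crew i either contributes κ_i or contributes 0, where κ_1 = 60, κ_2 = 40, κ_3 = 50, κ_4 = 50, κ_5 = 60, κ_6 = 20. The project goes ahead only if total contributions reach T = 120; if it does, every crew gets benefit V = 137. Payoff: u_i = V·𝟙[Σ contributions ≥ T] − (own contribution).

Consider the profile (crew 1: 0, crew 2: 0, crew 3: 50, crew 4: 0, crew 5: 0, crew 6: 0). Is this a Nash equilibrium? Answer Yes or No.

Total = 50 < 120: not provided.
Crew 1 (pledges 0, payoff 0): pledging 60 → total 110, payoff -60. No gain.
Crew 2 (pledges 0, payoff 0): pledging 40 → total 90, payoff -40. No gain.
Crew 3 (pledges 50, payoff -50): dropping to 0 → total 0, payoff 0. Profitable deviation.

No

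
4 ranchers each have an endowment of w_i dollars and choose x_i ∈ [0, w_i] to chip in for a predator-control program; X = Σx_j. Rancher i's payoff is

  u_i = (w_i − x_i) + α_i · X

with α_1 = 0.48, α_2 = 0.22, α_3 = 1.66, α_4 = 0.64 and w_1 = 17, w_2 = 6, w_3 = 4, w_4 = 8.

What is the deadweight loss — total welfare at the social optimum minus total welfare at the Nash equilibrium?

∂u_i/∂x_i = α_i − 1, so rancher i contributes w_i if α_i > 1, else 0.
α_i > 1 for i ∈ {3}; NE contributions (0, 0, 4, 0), X = 4.
W^NE = Σw_i − X^NE + (Σα_i)·X^NE = 35 + 2·4 = 43.
Planner: ∂(Σu_j)/∂x_i = Σα_j − 1 = 2 > 0, so everyone contributes w_i; X^SO = 35, W^SO = 35 + 2·35 = 105.
Deadweight loss = 62.

62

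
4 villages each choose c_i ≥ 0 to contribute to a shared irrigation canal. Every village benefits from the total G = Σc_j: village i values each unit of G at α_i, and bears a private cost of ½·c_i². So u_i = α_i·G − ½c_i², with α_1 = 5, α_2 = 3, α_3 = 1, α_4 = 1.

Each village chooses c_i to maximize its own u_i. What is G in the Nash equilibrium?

10

Village i's FOC: ∂u_i/∂c_i = α_i − c_i = 0, so c_i* = α_i.
NE contributions = (5, 3, 1, 1); G = 10.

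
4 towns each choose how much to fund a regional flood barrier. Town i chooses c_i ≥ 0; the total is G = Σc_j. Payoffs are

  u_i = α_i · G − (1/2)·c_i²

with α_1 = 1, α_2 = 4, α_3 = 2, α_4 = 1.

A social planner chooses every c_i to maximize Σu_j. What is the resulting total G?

32

Planner FOC: ∂(Σu_j)/∂c_i = (Σα_j) − c_i = 0, so c_i^SO = Σα_j = 8 for every i; G^SO = 32.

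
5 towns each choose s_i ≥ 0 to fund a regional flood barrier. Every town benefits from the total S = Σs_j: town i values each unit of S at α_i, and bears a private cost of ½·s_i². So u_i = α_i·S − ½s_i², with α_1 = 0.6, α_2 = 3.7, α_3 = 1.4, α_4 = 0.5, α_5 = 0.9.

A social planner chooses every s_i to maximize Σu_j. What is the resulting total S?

35.5

Planner FOC: ∂(Σu_j)/∂s_i = (Σα_j) − s_i = 0, so s_i^SO = Σα_j = 7.1 for every i; S^SO = 35.5.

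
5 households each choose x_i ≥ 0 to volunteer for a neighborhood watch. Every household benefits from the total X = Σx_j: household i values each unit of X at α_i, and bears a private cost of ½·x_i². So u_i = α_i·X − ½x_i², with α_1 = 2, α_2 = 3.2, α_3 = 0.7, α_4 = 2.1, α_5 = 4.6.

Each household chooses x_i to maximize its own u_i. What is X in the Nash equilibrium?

12.6

Household i's FOC: ∂u_i/∂x_i = α_i − x_i = 0, so x_i* = α_i.
NE contributions = (2, 3.2, 0.7, 2.1, 4.6); X = 12.6.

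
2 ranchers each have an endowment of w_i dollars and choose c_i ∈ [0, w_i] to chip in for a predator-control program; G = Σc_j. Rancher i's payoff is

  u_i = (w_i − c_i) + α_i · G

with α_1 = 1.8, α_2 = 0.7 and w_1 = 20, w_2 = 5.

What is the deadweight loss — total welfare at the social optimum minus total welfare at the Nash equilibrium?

∂u_i/∂c_i = α_i − 1, so rancher i contributes w_i if α_i > 1, else 0.
α_i > 1 for i ∈ {1}; NE contributions (20, 0), G = 20.
W^NE = Σw_i − G^NE + (Σα_i)·G^NE = 25 + 1.5·20 = 55.
Planner: ∂(Σu_j)/∂c_i = Σα_j − 1 = 1.5 > 0, so everyone contributes w_i; G^SO = 25, W^SO = 25 + 1.5·25 = 62.5.
Deadweight loss = 7.5.

7.5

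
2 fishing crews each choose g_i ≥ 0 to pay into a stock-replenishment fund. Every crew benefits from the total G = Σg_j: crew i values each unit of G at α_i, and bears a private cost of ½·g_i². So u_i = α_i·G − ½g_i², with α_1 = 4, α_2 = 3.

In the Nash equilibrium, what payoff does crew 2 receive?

Crew i's FOC: ∂u_i/∂g_i = α_i − g_i = 0, so g_i* = α_i.
NE contributions = (4, 3); G = 7.
u_2 = α_2·G − ½·(g_2)² = 3·7 − ½·3² = 16.5.

16.5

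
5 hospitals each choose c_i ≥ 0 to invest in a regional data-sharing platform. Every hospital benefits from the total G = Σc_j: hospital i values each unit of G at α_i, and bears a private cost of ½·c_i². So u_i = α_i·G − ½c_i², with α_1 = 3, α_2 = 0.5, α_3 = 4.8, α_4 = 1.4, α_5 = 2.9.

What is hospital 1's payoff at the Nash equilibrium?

33.3

Hospital i's FOC: ∂u_i/∂c_i = α_i − c_i = 0, so c_i* = α_i.
NE contributions = (3, 0.5, 4.8, 1.4, 2.9); G = 12.6.
u_1 = α_1·G − ½·(c_1)² = 3·12.6 − ½·3² = 33.3.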